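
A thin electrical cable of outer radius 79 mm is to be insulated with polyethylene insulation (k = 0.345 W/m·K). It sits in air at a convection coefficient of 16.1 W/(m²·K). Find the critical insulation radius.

r_cr ≈ 21.4 mm

For a cylinder r_cr = k/h = 0.345/16.1
r_cr = 21.4 mm; since the bare radius (79 mm) is above r_cr, any added insulation will reduce heat loss.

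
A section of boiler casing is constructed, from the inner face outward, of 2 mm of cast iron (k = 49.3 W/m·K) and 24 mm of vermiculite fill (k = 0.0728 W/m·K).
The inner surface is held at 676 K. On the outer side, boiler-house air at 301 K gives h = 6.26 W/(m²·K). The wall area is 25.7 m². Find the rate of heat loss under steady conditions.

Q ≈ 19700 W

Thermal resistances in series:
R_cast iron = L/(kA) = 0.002/(49.3×25.7) = 1.579×10^-6 K/W
R_vermiculite fill = L/(kA) = 0.024/(0.0728×25.7) = 0.01283 K/W
R_outer film = 1/(h_o·A) = 1/(6.26×25.7) = 0.006216 K/W
R_total = 0.01904 K/W
Q = ΔT / R_total = 375 / 0.01904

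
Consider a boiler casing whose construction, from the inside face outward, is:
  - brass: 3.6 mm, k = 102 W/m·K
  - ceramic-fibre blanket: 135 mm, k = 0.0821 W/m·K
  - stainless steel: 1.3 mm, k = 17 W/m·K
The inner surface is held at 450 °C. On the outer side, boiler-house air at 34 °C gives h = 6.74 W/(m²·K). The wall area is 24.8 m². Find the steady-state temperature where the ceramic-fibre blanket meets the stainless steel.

T ≈ 68.4 °C

Series thermal resistances:
R_brass = L/(kA) = 0.0036/(102×24.8) = 1.423×10^-6 K/W
R_ceramic-fibre blanket = L/(kA) = 0.135/(0.0821×24.8) = 0.0663 K/W
R_stainless steel = L/(kA) = 0.0013/(17×24.8) = 3.083×10^-6 K/W
R_outer film = 1/(h_o·A) = 1/(6.74×24.8) = 0.005983 K/W
R_total = 0.07229 K/W;  Q = ΔT/R_total = 416/0.07229 = 5755 W
T_interface = T_inner − Q·ΣR(inner→interface) = 450 − 5750×0.06631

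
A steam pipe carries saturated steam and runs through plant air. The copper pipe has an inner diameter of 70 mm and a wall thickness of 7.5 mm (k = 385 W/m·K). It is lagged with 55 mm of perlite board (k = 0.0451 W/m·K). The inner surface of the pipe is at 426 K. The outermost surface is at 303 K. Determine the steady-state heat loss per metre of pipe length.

q′ ≈ 42 W/m

Treating each annulus and film as a series resistance:
R_copper pipe wall = ln(42.5/35)/(2π×385×1) = 8.026×10^-5 K/W
R_perlite board = ln(97.5/42.5)/(2π×0.0451×1) = 2.93 K/W
R_total = 2.93 K/W
Q = ΔT/R_total = 123/2.93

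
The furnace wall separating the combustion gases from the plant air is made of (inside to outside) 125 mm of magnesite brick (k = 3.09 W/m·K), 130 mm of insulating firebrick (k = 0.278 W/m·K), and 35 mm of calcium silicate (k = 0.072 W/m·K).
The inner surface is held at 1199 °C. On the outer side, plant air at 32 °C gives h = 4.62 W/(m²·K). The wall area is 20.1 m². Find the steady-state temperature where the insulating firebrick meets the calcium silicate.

Using the resistance-network approach (series):
R_magnesite brick = L/(kA) = 0.125/(3.09×20.1) = 0.002013 K/W
R_insulating firebrick = L/(kA) = 0.13/(0.278×20.1) = 0.02326 K/W
R_calcium silicate = L/(kA) = 0.035/(0.072×20.1) = 0.02418 K/W
R_outer film = 1/(h_o·A) = 1/(4.62×20.1) = 0.01077 K/W
R_total = 0.06023 K/W;  Q = ΔT/R_total = 1167/0.06023 = 19380 W
T_interface = T_inner − Q·ΣR(inner→interface) = 1199 − 19400×0.02528

T ≈ 709 °C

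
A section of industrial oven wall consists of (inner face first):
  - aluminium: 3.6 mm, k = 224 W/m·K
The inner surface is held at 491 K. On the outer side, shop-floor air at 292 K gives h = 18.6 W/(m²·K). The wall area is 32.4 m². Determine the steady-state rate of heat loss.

Q ≈ 120000 W

Series thermal resistances:
R_aluminium = L/(kA) = 0.0036/(224×32.4) = 4.96×10^-7 K/W
R_outer film = 1/(h_o·A) = 1/(18.6×32.4) = 0.001659 K/W
R_total = 0.00166 K/W
Q = ΔT / R_total = 199 / 0.00166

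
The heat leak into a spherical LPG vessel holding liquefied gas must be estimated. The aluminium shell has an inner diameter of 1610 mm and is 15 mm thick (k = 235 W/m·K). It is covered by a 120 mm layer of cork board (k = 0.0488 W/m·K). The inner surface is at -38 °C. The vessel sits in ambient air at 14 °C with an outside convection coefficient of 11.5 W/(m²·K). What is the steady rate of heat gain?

Spherical conduction: R = (1/r_in − 1/r_out)/(4πk) per layer; series-sum.
R_aluminium shell = (1/0.805 − 1/0.82)/(4π×235) = 7.695×10^-6 K/W
R_cork board = (1/0.82 − 1/0.94)/(4π×0.0488) = 0.2539 K/W
R_outer film = 1/(h·4πr_o²) = 1/(11.5×4π×0.94²) = 0.007831 K/W
R_total = 0.2617 K/W
Q = ΔT/R_total = 52/0.2617

Q ≈ 199 W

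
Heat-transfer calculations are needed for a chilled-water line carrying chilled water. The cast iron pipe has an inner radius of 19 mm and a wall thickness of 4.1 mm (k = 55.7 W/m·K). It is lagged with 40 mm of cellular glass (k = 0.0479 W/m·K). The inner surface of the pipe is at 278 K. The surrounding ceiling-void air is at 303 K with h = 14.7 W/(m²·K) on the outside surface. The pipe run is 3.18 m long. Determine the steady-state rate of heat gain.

Per-layer cylindrical resistances, series-summed:
R_cast iron pipe wall = ln(23.1/19)/(2π×55.7×3.18) = 1.756×10^-4 K/W
R_cellular glass = ln(63.1/23.1)/(2π×0.0479×3.18) = 1.05 K/W
R_outer film = 1/(h_o·2πr_oL) = 1/(14.7×2π×0.0631×3.18) = 0.05396 K/W
R_total = 1.104 K/W
Q = ΔT/R_total = 25/1.104

Q ≈ 22.6 W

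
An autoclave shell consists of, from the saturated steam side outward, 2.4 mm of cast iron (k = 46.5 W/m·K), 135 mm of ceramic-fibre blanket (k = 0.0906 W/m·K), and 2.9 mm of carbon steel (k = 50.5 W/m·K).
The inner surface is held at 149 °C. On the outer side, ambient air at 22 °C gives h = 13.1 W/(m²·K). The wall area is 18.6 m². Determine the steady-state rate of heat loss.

Q ≈ 1510 W

Model the wall as resistances in series:
R_cast iron = L/(kA) = 0.0024/(46.5×18.6) = 2.775×10^-6 K/W
R_ceramic-fibre blanket = L/(kA) = 0.135/(0.0906×18.6) = 0.08011 K/W
R_carbon steel = L/(kA) = 0.0029/(50.5×18.6) = 3.087×10^-6 K/W
R_outer film = 1/(h_o·A) = 1/(13.1×18.6) = 0.004104 K/W
R_total = 0.08422 K/W
Q = ΔT / R_total = 127 / 0.08422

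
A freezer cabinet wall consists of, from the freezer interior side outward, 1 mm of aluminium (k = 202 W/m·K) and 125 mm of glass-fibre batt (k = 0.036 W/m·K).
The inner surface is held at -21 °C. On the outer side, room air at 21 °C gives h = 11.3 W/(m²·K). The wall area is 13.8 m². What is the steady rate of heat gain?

Thermal resistances in series:
R_aluminium = L/(kA) = 0.001/(202×13.8) = 3.587×10^-7 K/W
R_glass-fibre batt = L/(kA) = 0.125/(0.036×13.8) = 0.2516 K/W
R_outer film = 1/(h_o·A) = 1/(11.3×13.8) = 0.006413 K/W
R_total = 0.258 K/W
Q = ΔT / R_total = 42 / 0.258

Q ≈ 163 W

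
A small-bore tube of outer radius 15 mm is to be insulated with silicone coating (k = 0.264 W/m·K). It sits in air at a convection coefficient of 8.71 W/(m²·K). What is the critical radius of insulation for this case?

r_cr ≈ 30.3 mm

For a cylinder r_cr = k/h = 0.264/8.71
r_cr = 30.3 mm; since the bare radius (15 mm) is below r_cr, adding a thin layer of insulation will *increase* heat loss.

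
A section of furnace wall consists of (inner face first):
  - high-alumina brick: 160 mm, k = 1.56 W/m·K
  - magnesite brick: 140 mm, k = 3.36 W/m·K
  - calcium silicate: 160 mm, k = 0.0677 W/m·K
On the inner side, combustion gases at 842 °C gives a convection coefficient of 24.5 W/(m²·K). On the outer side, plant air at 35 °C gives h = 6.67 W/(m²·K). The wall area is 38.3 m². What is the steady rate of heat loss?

Using the resistance-network approach (series):
R_inner film = 1/(h_i·A) = 1/(24.5×38.3) = 0.001066 K/W
R_high-alumina brick = L/(kA) = 0.16/(1.56×38.3) = 0.002678 K/W
R_magnesite brick = L/(kA) = 0.14/(3.36×38.3) = 0.001088 K/W
R_calcium silicate = L/(kA) = 0.16/(0.0677×38.3) = 0.06171 K/W
R_outer film = 1/(h_o·A) = 1/(6.67×38.3) = 0.003914 K/W
R_total = 0.07045 K/W
Q = ΔT / R_total = 807 / 0.07045

Q ≈ 11500 W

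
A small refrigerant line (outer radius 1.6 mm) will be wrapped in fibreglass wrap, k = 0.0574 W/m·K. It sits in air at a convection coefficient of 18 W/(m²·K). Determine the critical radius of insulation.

r_cr ≈ 3.19 mm

For a cylinder r_cr = k/h = 0.0574/18
r_cr = 3.19 mm; since the bare radius (1.6 mm) is below r_cr, adding a thin layer of insulation will *increase* heat loss.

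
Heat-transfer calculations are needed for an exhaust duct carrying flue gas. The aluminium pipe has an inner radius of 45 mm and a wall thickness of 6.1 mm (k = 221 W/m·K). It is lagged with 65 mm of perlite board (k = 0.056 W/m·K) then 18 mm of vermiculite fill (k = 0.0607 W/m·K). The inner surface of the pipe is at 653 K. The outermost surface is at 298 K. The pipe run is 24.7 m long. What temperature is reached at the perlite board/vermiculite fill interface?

Per-layer cylindrical resistances, series-summed:
R_aluminium pipe wall = ln(51.1/45)/(2π×221×24.7) = 3.706×10^-6 K/W
R_perlite board = ln(116.1/51.1)/(2π×0.056×24.7) = 0.09443 K/W
R_vermiculite fill = ln(134.1/116.1)/(2π×0.0607×24.7) = 0.0153 K/W
R_total = 0.1097 K/W
Q = ΔT/R_total = 355/0.1097
Q = 3240 W
T_interface = T_inner − Q·ΣR(inner→interface) = 653 − 3240×0.09443

T ≈ 347 K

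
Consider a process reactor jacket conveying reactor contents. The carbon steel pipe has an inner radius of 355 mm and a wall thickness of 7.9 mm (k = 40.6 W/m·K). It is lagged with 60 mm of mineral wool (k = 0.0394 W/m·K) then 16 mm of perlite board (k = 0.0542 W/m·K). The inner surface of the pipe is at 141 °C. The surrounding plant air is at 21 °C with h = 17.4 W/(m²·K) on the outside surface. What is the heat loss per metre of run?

Per-layer cylindrical resistances, series-summed:
R_carbon steel pipe wall = ln(362.9/355)/(2π×40.6×1) = 8.628×10^-5 K/W
R_mineral wool = ln(422.9/362.9)/(2π×0.0394×1) = 0.6181 K/W
R_perlite board = ln(438.9/422.9)/(2π×0.0542×1) = 0.109 K/W
R_outer film = 1/(h_o·2πr_oL) = 1/(17.4×2π×0.4389×1) = 0.02084 K/W
R_total = 0.748 K/W
Q = ΔT/R_total = 120/0.748

q′ ≈ 160 W/m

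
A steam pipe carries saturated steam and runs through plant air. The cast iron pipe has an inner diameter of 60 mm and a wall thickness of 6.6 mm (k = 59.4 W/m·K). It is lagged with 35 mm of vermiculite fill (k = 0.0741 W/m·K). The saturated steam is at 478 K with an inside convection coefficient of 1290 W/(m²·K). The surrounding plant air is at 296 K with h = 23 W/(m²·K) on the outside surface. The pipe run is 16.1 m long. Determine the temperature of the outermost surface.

Cylindrical conduction, so R = ln(r₂/r₁)/(2πkL) per layer, in series:
R_inner film = 1/(h_i·2πr₁L) = 1/(1290×2π×0.03×16.1) = 2.554×10^-4 K/W
R_cast iron pipe wall = ln(36.6/30)/(2π×59.4×16.1) = 3.309×10^-5 K/W
R_vermiculite fill = ln(71.6/36.6)/(2π×0.0741×16.1) = 0.08952 K/W
R_outer film = 1/(h_o·2πr_oL) = 1/(23×2π×0.0716×16.1) = 0.006003 K/W
R_total = 0.09581 K/W
Q = ΔT/R_total = 182/0.09581
Q = 1900 W
T_interface = T_inner − Q·ΣR(inner→interface) = 478 − 1900×0.08981

T ≈ 307 K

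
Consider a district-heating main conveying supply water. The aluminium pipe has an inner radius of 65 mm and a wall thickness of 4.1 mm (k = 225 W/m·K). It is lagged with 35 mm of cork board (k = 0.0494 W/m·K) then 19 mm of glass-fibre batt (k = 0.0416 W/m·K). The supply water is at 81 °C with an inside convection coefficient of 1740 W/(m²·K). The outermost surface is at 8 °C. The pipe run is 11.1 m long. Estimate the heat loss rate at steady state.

Radial resistances (cylindrical: R_cond = ln(r_o/r_i)/(2πkL), R_conv = 1/(h·2πrL)):
R_inner film = 1/(h_i·2πr₁L) = 1/(1740×2π×0.065×11.1) = 1.268×10^-4 K/W
R_aluminium pipe wall = ln(69.1/65)/(2π×225×11.1) = 3.898×10^-6 K/W
R_cork board = ln(104.1/69.1)/(2π×0.0494×11.1) = 0.1189 K/W
R_glass-fibre batt = ln(123.1/104.1)/(2π×0.0416×11.1) = 0.05778 K/W
R_total = 0.1769 K/W
Q = ΔT/R_total = 73/0.1769

Q ≈ 413 W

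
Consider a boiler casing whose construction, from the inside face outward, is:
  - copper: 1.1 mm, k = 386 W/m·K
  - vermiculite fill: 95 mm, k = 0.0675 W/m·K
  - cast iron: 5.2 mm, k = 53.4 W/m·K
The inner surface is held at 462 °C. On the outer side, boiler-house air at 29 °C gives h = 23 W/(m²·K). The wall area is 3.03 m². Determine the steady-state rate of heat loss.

Q ≈ 904 W

Using the resistance-network approach (series):
R_copper = L/(kA) = 0.0011/(386×3.03) = 9.405×10^-7 K/W
R_vermiculite fill = L/(kA) = 0.095/(0.0675×3.03) = 0.4645 K/W
R_cast iron = L/(kA) = 0.0052/(53.4×3.03) = 3.214×10^-5 K/W
R_outer film = 1/(h_o·A) = 1/(23×3.03) = 0.01435 K/W
R_total = 0.4789 K/W
Q = ΔT / R_total = 433 / 0.4789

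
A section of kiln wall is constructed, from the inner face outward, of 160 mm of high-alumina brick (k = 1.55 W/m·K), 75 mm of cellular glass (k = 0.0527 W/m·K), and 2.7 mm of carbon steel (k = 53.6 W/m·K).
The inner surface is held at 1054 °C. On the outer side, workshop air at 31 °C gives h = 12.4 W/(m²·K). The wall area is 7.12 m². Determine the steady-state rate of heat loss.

Thermal resistances in series:
R_high-alumina brick = L/(kA) = 0.16/(1.55×7.12) = 0.0145 K/W
R_cellular glass = L/(kA) = 0.075/(0.0527×7.12) = 0.1999 K/W
R_carbon steel = L/(kA) = 0.0027/(53.6×7.12) = 7.075×10^-6 K/W
R_outer film = 1/(h_o·A) = 1/(12.4×7.12) = 0.01133 K/W
R_total = 0.2257 K/W
Q = ΔT / R_total = 1023 / 0.2257

Q ≈ 4530 W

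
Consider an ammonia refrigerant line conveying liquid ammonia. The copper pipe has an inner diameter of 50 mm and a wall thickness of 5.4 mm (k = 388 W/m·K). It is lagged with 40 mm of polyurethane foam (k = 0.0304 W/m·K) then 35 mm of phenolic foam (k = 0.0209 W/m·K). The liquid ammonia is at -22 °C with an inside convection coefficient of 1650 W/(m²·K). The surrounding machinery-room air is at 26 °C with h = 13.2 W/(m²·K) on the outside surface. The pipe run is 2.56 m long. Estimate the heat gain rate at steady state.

Radial resistances (cylindrical: R_cond = ln(r_o/r_i)/(2πkL), R_conv = 1/(h·2πrL)):
R_inner film = 1/(h_i·2πr₁L) = 1/(1650×2π×0.025×2.56) = 0.001507 K/W
R_copper pipe wall = ln(30.4/25)/(2π×388×2.56) = 3.134×10^-5 K/W
R_polyurethane foam = ln(70.4/30.4)/(2π×0.0304×2.56) = 1.717 K/W
R_phenolic foam = ln(105.4/70.4)/(2π×0.0209×2.56) = 1.2 K/W
R_outer film = 1/(h_o·2πr_oL) = 1/(13.2×2π×0.1054×2.56) = 0.04469 K/W
R_total = 2.964 K/W
Q = ΔT/R_total = 48/2.964

Q ≈ 16.2 W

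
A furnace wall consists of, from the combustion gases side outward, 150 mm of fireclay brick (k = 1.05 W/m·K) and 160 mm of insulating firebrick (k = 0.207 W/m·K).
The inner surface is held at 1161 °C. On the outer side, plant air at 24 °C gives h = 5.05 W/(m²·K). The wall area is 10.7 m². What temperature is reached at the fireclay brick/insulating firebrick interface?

Model the wall as resistances in series:
R_fireclay brick = L/(kA) = 0.15/(1.05×10.7) = 0.01335 K/W
R_insulating firebrick = L/(kA) = 0.16/(0.207×10.7) = 0.07224 K/W
R_outer film = 1/(h_o·A) = 1/(5.05×10.7) = 0.01851 K/W
R_total = 0.1041 K/W;  Q = ΔT/R_total = 1137/0.1041 = 10920 W
T_interface = T_inner − Q·ΣR(inner→interface) = 1161 − 10900×0.01335

T ≈ 1020 °C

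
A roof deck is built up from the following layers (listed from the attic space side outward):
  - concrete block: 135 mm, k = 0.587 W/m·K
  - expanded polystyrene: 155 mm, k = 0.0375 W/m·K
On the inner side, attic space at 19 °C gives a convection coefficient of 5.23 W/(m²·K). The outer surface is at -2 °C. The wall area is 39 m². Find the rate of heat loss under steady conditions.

Treating each layer as a thermal resistance in series:
R_inner film = 1/(h_i·A) = 1/(5.23×39) = 0.004903 K/W
R_concrete block = L/(kA) = 0.135/(0.587×39) = 0.005897 K/W
R_expanded polystyrene = L/(kA) = 0.155/(0.0375×39) = 0.106 K/W
R_total = 0.1168 K/W
Q = ΔT / R_total = 21 / 0.1168

Q ≈ 180 W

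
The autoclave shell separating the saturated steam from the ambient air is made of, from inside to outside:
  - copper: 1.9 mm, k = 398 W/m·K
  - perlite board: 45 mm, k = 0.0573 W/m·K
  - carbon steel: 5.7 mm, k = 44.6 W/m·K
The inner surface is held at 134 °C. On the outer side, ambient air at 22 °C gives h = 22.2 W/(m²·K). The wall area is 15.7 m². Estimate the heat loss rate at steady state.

Thermal resistances in series:
R_copper = L/(kA) = 0.0019/(398×15.7) = 3.041×10^-7 K/W
R_perlite board = L/(kA) = 0.045/(0.0573×15.7) = 0.05002 K/W
R_carbon steel = L/(kA) = 0.0057/(44.6×15.7) = 8.14×10^-6 K/W
R_outer film = 1/(h_o·A) = 1/(22.2×15.7) = 0.002869 K/W
R_total = 0.0529 K/W
Q = ΔT / R_total = 112 / 0.0529

Q ≈ 2120 W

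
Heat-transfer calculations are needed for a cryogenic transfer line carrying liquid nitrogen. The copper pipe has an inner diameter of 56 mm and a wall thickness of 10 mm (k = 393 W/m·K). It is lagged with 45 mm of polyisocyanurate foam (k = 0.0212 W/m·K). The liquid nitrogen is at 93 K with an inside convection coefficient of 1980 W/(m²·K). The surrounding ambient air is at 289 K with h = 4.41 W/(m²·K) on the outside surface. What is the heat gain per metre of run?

q′ ≈ 31.1 W/m

Per-layer cylindrical resistances, series-summed:
R_inner film = 1/(h_i·2πr₁L) = 1/(1980×2π×0.028×1) = 0.002871 K/W
R_copper pipe wall = ln(38/28)/(2π×393×1) = 1.237×10^-4 K/W
R_polyisocyanurate foam = ln(83/38)/(2π×0.0212×1) = 5.865 K/W
R_outer film = 1/(h_o·2πr_oL) = 1/(4.41×2π×0.083×1) = 0.4348 K/W
R_total = 6.303 K/W
Q = ΔT/R_total = 196/6.303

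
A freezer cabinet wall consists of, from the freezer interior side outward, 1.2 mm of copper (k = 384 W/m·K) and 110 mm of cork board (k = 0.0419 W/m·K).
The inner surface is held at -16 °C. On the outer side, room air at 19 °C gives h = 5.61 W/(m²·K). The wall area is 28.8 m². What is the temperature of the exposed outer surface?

T ≈ 16.8 °C

Using the resistance-network approach (series):
R_copper = L/(kA) = 0.0012/(384×28.8) = 1.085×10^-7 K/W
R_cork board = L/(kA) = 0.11/(0.0419×28.8) = 0.09116 K/W
R_outer film = 1/(h_o·A) = 1/(5.61×28.8) = 0.006189 K/W
R_total = 0.09735 K/W;  Q = ΔT/R_total = 35/0.09735 = 359.5 W
T_interface = T_inner + Q·ΣR(inner→interface) = -16 + 360×0.09116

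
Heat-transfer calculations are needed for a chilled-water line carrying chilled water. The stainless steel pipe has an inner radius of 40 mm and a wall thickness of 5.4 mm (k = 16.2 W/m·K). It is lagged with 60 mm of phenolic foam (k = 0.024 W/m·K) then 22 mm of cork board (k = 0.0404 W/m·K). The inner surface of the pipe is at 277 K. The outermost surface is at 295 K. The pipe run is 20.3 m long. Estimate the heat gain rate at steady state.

Treating each annulus and film as a series resistance:
R_stainless steel pipe wall = ln(45.4/40)/(2π×16.2×20.3) = 6.129×10^-5 K/W
R_phenolic foam = ln(105.4/45.4)/(2π×0.024×20.3) = 0.2751 K/W
R_cork board = ln(127.4/105.4)/(2π×0.0404×20.3) = 0.03679 K/W
R_total = 0.312 K/W
Q = ΔT/R_total = 18/0.312

Q ≈ 57.7 W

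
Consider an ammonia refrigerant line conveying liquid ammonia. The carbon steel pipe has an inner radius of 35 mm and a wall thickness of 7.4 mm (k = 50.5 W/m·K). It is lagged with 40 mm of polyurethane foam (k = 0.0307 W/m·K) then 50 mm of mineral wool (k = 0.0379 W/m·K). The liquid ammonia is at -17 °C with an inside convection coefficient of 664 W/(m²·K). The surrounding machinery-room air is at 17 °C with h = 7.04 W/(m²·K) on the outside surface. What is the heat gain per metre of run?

For a radial system each layer contributes R = ln(r_out/r_in)/(2πkL); films add R = 1/(hA).
R_inner film = 1/(h_i·2πr₁L) = 1/(664×2π×0.035×1) = 0.006848 K/W
R_carbon steel pipe wall = ln(42.4/35)/(2π×50.5×1) = 6.045×10^-4 K/W
R_polyurethane foam = ln(82.4/42.4)/(2π×0.0307×1) = 3.445 K/W
R_mineral wool = ln(132.4/82.4)/(2π×0.0379×1) = 1.992 K/W
R_outer film = 1/(h_o·2πr_oL) = 1/(7.04×2π×0.1324×1) = 0.1707 K/W
R_total = 5.614 K/W
Q = ΔT/R_total = 34/5.614

q′ ≈ 6.06 W/m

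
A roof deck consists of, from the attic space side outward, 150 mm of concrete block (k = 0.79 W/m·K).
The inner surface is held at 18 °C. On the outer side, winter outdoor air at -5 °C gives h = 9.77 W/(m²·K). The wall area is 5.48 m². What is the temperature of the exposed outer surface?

Model the wall as resistances in series:
R_concrete block = L/(kA) = 0.15/(0.79×5.48) = 0.03465 K/W
R_outer film = 1/(h_o·A) = 1/(9.77×5.48) = 0.01868 K/W
R_total = 0.05333 K/W;  Q = ΔT/R_total = 23/0.05333 = 431.3 W
T_interface = T_inner − Q·ΣR(inner→interface) = 18 − 431×0.03465

T ≈ 3.06 °C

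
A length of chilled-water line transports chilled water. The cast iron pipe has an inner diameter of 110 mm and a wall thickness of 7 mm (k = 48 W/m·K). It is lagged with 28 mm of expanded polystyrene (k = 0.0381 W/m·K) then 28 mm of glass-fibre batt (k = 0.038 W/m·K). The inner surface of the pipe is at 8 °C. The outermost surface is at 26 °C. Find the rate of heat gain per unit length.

q′ ≈ 6.69 W/m

Per-layer cylindrical resistances, series-summed:
R_cast iron pipe wall = ln(62/55)/(2π×48×1) = 3.972×10^-4 K/W
R_expanded polystyrene = ln(90/62)/(2π×0.0381×1) = 1.557 K/W
R_glass-fibre batt = ln(118/90)/(2π×0.038×1) = 1.135 K/W
R_total = 2.692 K/W
Q = ΔT/R_total = 18/2.692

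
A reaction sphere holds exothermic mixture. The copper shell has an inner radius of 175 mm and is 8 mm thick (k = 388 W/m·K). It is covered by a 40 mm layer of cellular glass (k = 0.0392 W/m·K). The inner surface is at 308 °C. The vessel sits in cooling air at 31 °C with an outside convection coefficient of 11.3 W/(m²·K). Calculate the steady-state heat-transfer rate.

Q ≈ 130 W

Each spherical layer contributes R = (1/r_i − 1/r_o)/(4πk):
R_copper shell = (1/0.175 − 1/0.183)/(4π×388) = 5.123×10^-5 K/W
R_cellular glass = (1/0.183 − 1/0.223)/(4π×0.0392) = 1.99 K/W
R_outer film = 1/(h·4πr_o²) = 1/(11.3×4π×0.223²) = 0.1416 K/W
R_total = 2.131 K/W
Q = ΔT/R_total = 277/2.131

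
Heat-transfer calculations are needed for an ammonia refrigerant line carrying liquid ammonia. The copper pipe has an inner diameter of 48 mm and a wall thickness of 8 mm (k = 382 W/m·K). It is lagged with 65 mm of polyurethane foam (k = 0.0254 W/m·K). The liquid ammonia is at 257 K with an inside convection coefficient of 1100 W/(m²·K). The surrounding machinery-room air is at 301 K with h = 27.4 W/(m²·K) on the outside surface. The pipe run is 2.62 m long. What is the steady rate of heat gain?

For a radial system each layer contributes R = ln(r_out/r_in)/(2πkL); films add R = 1/(hA).
R_inner film = 1/(h_i·2πr₁L) = 1/(1100×2π×0.024×2.62) = 0.002301 K/W
R_copper pipe wall = ln(32/24)/(2π×382×2.62) = 4.575×10^-5 K/W
R_polyurethane foam = ln(97/32)/(2π×0.0254×2.62) = 2.652 K/W
R_outer film = 1/(h_o·2πr_oL) = 1/(27.4×2π×0.097×2.62) = 0.02286 K/W
R_total = 2.677 K/W
Q = ΔT/R_total = 44/2.677

Q ≈ 16.4 W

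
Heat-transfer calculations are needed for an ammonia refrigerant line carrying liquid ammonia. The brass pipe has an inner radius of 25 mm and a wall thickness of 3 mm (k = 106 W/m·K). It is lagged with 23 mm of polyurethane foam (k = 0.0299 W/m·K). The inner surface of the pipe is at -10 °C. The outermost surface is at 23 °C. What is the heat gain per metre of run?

q′ ≈ 10.3 W/m

For a radial system each layer contributes R = ln(r_out/r_in)/(2πkL); films add R = 1/(hA).
R_brass pipe wall = ln(28/25)/(2π×106×1) = 1.702×10^-4 K/W
R_polyurethane foam = ln(51/28)/(2π×0.0299×1) = 3.192 K/W
R_total = 3.192 K/W
Q = ΔT/R_total = 33/3.192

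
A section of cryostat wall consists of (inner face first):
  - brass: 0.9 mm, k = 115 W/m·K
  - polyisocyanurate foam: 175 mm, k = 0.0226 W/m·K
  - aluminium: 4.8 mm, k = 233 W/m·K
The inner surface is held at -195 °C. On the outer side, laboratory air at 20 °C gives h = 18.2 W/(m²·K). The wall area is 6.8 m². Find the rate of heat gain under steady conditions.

Treating each layer as a thermal resistance in series:
R_brass = L/(kA) = 0.0009/(115×6.8) = 1.151×10^-6 K/W
R_polyisocyanurate foam = L/(kA) = 0.175/(0.0226×6.8) = 1.139 K/W
R_aluminium = L/(kA) = 0.0048/(233×6.8) = 3.03×10^-6 K/W
R_outer film = 1/(h_o·A) = 1/(18.2×6.8) = 0.00808 K/W
R_total = 1.147 K/W
Q = ΔT / R_total = 215 / 1.147

Q ≈ 187 W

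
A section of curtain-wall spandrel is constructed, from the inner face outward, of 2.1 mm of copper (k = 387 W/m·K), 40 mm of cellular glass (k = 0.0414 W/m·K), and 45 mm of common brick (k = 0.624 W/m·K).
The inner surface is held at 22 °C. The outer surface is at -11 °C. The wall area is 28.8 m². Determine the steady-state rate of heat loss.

Series thermal resistances:
R_copper = L/(kA) = 0.0021/(387×28.8) = 1.884×10^-7 K/W
R_cellular glass = L/(kA) = 0.04/(0.0414×28.8) = 0.03355 K/W
R_common brick = L/(kA) = 0.045/(0.624×28.8) = 0.002504 K/W
R_total = 0.03605 K/W
Q = ΔT / R_total = 33 / 0.03605

Q ≈ 915 W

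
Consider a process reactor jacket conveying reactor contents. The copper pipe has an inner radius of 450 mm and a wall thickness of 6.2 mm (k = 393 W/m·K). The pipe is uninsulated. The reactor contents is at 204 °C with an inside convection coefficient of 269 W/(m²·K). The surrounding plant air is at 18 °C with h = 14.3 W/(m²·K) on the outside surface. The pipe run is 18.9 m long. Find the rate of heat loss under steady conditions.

For a radial system each layer contributes R = ln(r_out/r_in)/(2πkL); films add R = 1/(hA).
R_inner film = 1/(h_i·2πr₁L) = 1/(269×2π×0.45×18.9) = 6.957×10^-5 K/W
R_copper pipe wall = ln(456.2/450)/(2π×393×18.9) = 2.932×10^-7 K/W
R_outer film = 1/(h_o·2πr_oL) = 1/(14.3×2π×0.4562×18.9) = 0.001291 K/W
R_total = 0.001361 K/W
Q = ΔT/R_total = 186/0.001361

Q ≈ 137000 W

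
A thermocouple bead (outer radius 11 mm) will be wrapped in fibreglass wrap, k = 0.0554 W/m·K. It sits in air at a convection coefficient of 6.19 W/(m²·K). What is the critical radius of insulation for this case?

For a sphere r_cr = 2k/h = 2×0.0554/6.19
r_cr = 17.9 mm; since the bare radius (11 mm) is below r_cr, adding a thin layer of insulation will *increase* heat loss.

r_cr ≈ 17.9 mm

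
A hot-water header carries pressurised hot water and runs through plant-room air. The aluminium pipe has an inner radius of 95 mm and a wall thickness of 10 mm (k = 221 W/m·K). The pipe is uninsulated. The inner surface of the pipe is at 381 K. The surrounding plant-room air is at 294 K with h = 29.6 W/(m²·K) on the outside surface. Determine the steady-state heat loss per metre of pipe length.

q′ ≈ 1700 W/m

Treating each annulus and film as a series resistance:
R_aluminium pipe wall = ln(105/95)/(2π×221×1) = 7.208×10^-5 K/W
R_outer film = 1/(h_o·2πr_oL) = 1/(29.6×2π×0.105×1) = 0.05121 K/W
R_total = 0.05128 K/W
Q = ΔT/R_total = 87/0.05128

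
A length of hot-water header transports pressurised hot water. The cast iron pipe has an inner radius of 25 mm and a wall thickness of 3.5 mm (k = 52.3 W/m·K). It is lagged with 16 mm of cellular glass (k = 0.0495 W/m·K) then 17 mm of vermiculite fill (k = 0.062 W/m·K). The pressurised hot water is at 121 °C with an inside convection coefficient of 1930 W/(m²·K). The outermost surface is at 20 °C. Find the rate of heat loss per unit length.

q′ ≈ 44.6 W/m

Cylindrical conduction, so R = ln(r₂/r₁)/(2πkL) per layer, in series:
R_inner film = 1/(h_i·2πr₁L) = 1/(1930×2π×0.025×1) = 0.003299 K/W
R_cast iron pipe wall = ln(28.5/25)/(2π×52.3×1) = 3.987×10^-4 K/W
R_cellular glass = ln(44.5/28.5)/(2π×0.0495×1) = 1.433 K/W
R_vermiculite fill = ln(61.5/44.5)/(2π×0.062×1) = 0.8306 K/W
R_total = 2.267 K/W
Q = ΔT/R_total = 101/2.267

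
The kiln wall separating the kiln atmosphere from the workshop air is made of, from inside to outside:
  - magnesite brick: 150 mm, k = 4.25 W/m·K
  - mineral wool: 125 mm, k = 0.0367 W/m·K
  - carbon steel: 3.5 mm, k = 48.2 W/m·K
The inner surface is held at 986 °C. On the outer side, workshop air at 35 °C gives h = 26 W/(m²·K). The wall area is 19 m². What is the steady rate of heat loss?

Q ≈ 5190 W

Series thermal resistances:
R_magnesite brick = L/(kA) = 0.15/(4.25×19) = 0.001858 K/W
R_mineral wool = L/(kA) = 0.125/(0.0367×19) = 0.1793 K/W
R_carbon steel = L/(kA) = 0.0035/(48.2×19) = 3.822×10^-6 K/W
R_outer film = 1/(h_o·A) = 1/(26×19) = 0.002024 K/W
R_total = 0.1831 K/W
Q = ΔT / R_total = 951 / 0.1831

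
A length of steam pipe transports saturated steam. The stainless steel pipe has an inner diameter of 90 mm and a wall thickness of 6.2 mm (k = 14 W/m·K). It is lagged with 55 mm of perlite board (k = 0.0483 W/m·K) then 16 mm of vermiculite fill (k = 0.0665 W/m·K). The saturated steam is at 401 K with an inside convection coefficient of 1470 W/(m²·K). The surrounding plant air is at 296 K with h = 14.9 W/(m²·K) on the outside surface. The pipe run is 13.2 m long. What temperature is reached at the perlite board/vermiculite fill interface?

Cylindrical conduction, so R = ln(r₂/r₁)/(2πkL) per layer, in series:
R_inner film = 1/(h_i·2πr₁L) = 1/(1470×2π×0.045×13.2) = 1.823×10^-4 K/W
R_stainless steel pipe wall = ln(51.2/45)/(2π×14×13.2) = 1.112×10^-4 K/W
R_perlite board = ln(106.2/51.2)/(2π×0.0483×13.2) = 0.1821 K/W
R_vermiculite fill = ln(122.2/106.2)/(2π×0.0665×13.2) = 0.02544 K/W
R_outer film = 1/(h_o·2πr_oL) = 1/(14.9×2π×0.1222×13.2) = 0.006622 K/W
R_total = 0.2145 K/W
Q = ΔT/R_total = 105/0.2145
Q = 490 W
T_interface = T_inner − Q·ΣR(inner→interface) = 401 − 490×0.1824

T ≈ 312 K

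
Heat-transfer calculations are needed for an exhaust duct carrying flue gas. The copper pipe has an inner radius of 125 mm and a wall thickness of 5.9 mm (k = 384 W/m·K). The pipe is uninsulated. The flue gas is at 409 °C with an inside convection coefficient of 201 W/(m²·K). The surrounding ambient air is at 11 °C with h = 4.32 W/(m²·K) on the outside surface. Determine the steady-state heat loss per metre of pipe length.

q′ ≈ 1380 W/m

For a radial system each layer contributes R = ln(r_out/r_in)/(2πkL); films add R = 1/(hA).
R_inner film = 1/(h_i·2πr₁L) = 1/(201×2π×0.125×1) = 0.006335 K/W
R_copper pipe wall = ln(130.9/125)/(2π×384×1) = 1.912×10^-5 K/W
R_outer film = 1/(h_o·2πr_oL) = 1/(4.32×2π×0.1309×1) = 0.2814 K/W
R_total = 0.2878 K/W
Q = ΔT/R_total = 398/0.2878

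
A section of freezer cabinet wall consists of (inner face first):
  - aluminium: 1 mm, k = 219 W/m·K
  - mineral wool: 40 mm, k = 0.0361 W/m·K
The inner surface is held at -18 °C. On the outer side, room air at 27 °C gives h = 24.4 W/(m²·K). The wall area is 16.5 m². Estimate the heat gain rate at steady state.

Thermal resistances in series:
R_aluminium = L/(kA) = 0.001/(219×16.5) = 2.767×10^-7 K/W
R_mineral wool = L/(kA) = 0.04/(0.0361×16.5) = 0.06715 K/W
R_outer film = 1/(h_o·A) = 1/(24.4×16.5) = 0.002484 K/W
R_total = 0.06964 K/W
Q = ΔT / R_total = 45 / 0.06964

Q ≈ 646 W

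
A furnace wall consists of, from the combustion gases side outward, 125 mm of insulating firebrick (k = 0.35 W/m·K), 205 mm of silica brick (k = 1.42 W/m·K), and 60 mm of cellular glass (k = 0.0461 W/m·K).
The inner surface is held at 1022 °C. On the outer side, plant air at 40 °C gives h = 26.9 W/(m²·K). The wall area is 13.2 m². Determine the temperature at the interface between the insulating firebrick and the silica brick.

Thermal resistances in series:
R_insulating firebrick = L/(kA) = 0.125/(0.35×13.2) = 0.02706 K/W
R_silica brick = L/(kA) = 0.205/(1.42×13.2) = 0.01094 K/W
R_cellular glass = L/(kA) = 0.06/(0.0461×13.2) = 0.0986 K/W
R_outer film = 1/(h_o·A) = 1/(26.9×13.2) = 0.002816 K/W
R_total = 0.1394 K/W;  Q = ΔT/R_total = 982/0.1394 = 7044 W
T_interface = T_inner − Q·ΣR(inner→interface) = 1022 − 7040×0.02706

T ≈ 831 °C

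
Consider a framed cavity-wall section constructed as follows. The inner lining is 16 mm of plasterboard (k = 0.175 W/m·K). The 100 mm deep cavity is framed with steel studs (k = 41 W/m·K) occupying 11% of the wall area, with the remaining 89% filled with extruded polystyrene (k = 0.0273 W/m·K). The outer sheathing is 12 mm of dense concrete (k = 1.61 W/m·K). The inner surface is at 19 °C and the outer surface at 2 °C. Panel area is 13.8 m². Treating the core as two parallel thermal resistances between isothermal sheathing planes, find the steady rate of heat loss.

Q ≈ 1940 W

Sheathing layers in series; stud and cavity paths in parallel between them.
R_inner = 0.016/(0.175×13.8) = 0.006625 K/W
R_stud  = 0.1/(41×0.11×13.8) = 0.001607 K/W
R_cav   = 0.1/(0.0273×0.89×13.8) = 0.2982 K/W
1/R_core = 1/R_stud + 1/R_cav → R_core = 0.001598 K/W
R_outer = 0.012/(1.61×13.8) = 5.401×10^-4 K/W
R_total = 0.008763 K/W
Q = ΔT/R_total = 17/0.008763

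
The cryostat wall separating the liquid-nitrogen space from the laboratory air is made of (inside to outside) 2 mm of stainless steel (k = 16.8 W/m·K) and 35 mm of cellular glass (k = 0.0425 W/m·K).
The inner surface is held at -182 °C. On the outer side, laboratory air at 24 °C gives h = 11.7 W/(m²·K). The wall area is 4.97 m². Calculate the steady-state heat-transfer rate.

Thermal resistances in series:
R_stainless steel = L/(kA) = 0.002/(16.8×4.97) = 2.395×10^-5 K/W
R_cellular glass = L/(kA) = 0.035/(0.0425×4.97) = 0.1657 K/W
R_outer film = 1/(h_o·A) = 1/(11.7×4.97) = 0.0172 K/W
R_total = 0.1829 K/W
Q = ΔT / R_total = 206 / 0.1829

Q ≈ 1130 W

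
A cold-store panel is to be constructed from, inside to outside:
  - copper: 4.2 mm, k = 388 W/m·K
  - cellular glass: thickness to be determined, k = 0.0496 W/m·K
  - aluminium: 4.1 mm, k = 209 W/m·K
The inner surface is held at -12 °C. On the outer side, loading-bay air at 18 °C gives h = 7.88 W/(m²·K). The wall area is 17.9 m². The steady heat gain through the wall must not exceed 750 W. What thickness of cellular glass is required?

Treating each layer as a thermal resistance in series:
R_copper = L/(kA) = 0.0042/(388×17.9) = 6.047×10^-7 K/W
R_aluminium = L/(kA) = 0.0041/(209×17.9) = 1.096×10^-6 K/W
R_outer film = 1/(h_o·A) = 1/(7.88×17.9) = 0.00709 K/W
Sum of the known resistances R_other = 0.007091 K/W
Required total resistance R_tot = ΔT/Q_allow = 30/750 = 0.04 K/W
R_cellular glass = R_tot − R_other = 0.03291 K/W
L = R·k·A = 0.03291×0.0496×17.9

L ≈ 29.2 mm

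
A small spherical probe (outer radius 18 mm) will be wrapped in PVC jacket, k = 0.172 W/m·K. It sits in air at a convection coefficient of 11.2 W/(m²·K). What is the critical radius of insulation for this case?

For a sphere r_cr = 2k/h = 2×0.172/11.2
r_cr = 30.7 mm; since the bare radius (18 mm) is below r_cr, adding a thin layer of insulation will *increase* heat loss.

r_cr ≈ 30.7 mm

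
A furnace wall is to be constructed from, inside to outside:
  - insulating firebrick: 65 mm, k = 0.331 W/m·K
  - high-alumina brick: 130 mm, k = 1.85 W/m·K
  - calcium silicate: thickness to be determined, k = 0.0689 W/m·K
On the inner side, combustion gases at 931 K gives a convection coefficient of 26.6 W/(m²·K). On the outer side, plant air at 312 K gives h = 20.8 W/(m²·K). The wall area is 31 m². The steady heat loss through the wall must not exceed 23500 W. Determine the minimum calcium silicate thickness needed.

L ≈ 32 mm

Thermal resistances in series:
R_inner film = 1/(h_i·A) = 1/(26.6×31) = 0.001213 K/W
R_insulating firebrick = L/(kA) = 0.065/(0.331×31) = 0.006335 K/W
R_high-alumina brick = L/(kA) = 0.13/(1.85×31) = 0.002267 K/W
R_outer film = 1/(h_o·A) = 1/(20.8×31) = 0.001551 K/W
Sum of the known resistances R_other = 0.01137 K/W
Required total resistance R_tot = ΔT/Q_allow = 619/23500 = 0.02634 K/W
R_calcium silicate = R_tot − R_other = 0.01498 K/W
L = R·k·A = 0.01498×0.0689×31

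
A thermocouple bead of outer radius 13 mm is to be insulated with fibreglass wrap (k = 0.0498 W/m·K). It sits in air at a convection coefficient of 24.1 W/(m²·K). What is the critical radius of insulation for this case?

For a sphere r_cr = 2k/h = 2×0.0498/24.1
r_cr = 4.13 mm; since the bare radius (13 mm) is above r_cr, any added insulation will reduce heat loss.

r_cr ≈ 4.13 mm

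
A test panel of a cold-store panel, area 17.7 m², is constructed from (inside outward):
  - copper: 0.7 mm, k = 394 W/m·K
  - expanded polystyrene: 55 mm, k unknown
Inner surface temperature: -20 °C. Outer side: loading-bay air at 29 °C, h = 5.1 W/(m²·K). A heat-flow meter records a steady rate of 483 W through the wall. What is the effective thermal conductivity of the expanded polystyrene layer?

Thermal resistances in series:
R_copper = L/(kA) = 0.0007/(394×17.7) = 1.004×10^-7 K/W
R_outer film = 1/(h_o·A) = 1/(5.1×17.7) = 0.01108 K/W
Sum of known resistances R_other = 0.01108 K/W
Total R = ΔT/Q = 49/483 = 0.1014 K/W
R_expanded polystyrene = R_total − R_other = 0.09037 K/W
k = L/(R·A) = 0.055/(0.09037×17.7)

k ≈ 0.0344 W/(m·K)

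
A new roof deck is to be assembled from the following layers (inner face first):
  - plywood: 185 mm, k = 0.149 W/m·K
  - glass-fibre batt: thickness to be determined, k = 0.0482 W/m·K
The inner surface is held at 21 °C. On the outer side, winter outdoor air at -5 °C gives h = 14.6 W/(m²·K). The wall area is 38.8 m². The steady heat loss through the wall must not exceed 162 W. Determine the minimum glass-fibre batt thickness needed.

L ≈ 237 mm

Thermal resistances in series:
R_plywood = L/(kA) = 0.185/(0.149×38.8) = 0.032 K/W
R_outer film = 1/(h_o·A) = 1/(14.6×38.8) = 0.001765 K/W
Sum of the known resistances R_other = 0.03377 K/W
Required total resistance R_tot = ΔT/Q_allow = 26/162 = 0.1605 K/W
R_glass-fibre batt = R_tot − R_other = 0.1267 K/W
L = R·k·A = 0.1267×0.0482×38.8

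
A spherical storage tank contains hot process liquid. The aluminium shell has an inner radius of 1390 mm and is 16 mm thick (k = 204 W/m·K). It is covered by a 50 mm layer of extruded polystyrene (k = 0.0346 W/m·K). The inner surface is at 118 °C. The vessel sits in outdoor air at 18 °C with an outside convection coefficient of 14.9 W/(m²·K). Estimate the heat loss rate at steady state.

Q ≈ 1700 W

Spherical conduction: R = (1/r_in − 1/r_out)/(4πk) per layer; series-sum.
R_aluminium shell = (1/1.39 − 1/1.406)/(4π×204) = 3.194×10^-6 K/W
R_extruded polystyrene = (1/1.406 − 1/1.456)/(4π×0.0346) = 0.05617 K/W
R_outer film = 1/(h·4πr_o²) = 1/(14.9×4π×1.456²) = 0.002519 K/W
R_total = 0.0587 K/W
Q = ΔT/R_total = 100/0.0587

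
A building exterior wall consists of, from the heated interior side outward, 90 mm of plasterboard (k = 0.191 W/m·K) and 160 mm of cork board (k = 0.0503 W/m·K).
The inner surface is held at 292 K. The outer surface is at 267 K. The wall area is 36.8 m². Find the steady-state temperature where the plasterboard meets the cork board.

T ≈ 289 K

Treating each layer as a thermal resistance in series:
R_plasterboard = L/(kA) = 0.09/(0.191×36.8) = 0.0128 K/W
R_cork board = L/(kA) = 0.16/(0.0503×36.8) = 0.08644 K/W
R_total = 0.09924 K/W;  Q = ΔT/R_total = 25/0.09924 = 251.9 W
T_interface = T_inner − Q·ΣR(inner→interface) = 292 − 252×0.0128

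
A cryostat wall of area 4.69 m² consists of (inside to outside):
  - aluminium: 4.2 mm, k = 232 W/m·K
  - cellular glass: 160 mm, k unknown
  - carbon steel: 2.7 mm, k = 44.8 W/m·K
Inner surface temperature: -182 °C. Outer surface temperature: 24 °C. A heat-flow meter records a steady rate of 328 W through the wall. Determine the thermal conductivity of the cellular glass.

Thermal resistances in series:
R_aluminium = L/(kA) = 0.0042/(232×4.69) = 3.86×10^-6 K/W
R_carbon steel = L/(kA) = 0.0027/(44.8×4.69) = 1.285×10^-5 K/W
Sum of known resistances R_other = 1.671×10^-5 K/W
Total R = ΔT/Q = 206/328 = 0.628 K/W
R_cellular glass = R_total − R_other = 0.628 K/W
k = L/(R·A) = 0.16/(0.628×4.69)

k ≈ 0.0543 W/(m·K)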